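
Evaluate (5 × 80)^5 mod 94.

5 × 80 = 400 ≡ 24 (mod 94)
(24)^5 ≡ 72 (mod 94)

72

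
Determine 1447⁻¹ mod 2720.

2423

2720 = 1·1447 + 1273
1447 = 1·1273 + 174
1273 = 7·174 + 55
174 = 3·55 + 9
55 = 6·9 + 1
9 = 9·1 + 0
gcd(1447, 2720) = 1, so the inverse exists.
Back-substitute for 1:
1 = 1·55 − 6·9
  = −6·174 + 19·55
  = 19·1273 − 139·174
  = −139·1447 + 158·1273
  = 158·2720 − 297·1447
So 1447⁻¹ ≡ −297 ≡ 2423 (mod 2720).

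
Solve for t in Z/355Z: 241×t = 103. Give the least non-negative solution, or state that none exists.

133

gcd(241, 355) = 1, so a unique solution mod 355 exists.
241⁻¹ ≡ 246 (mod 355).
t ≡ 246×103 ≡ 133 (mod 355).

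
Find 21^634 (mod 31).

21^1 ≡ 21 (mod 31)
21^2 ≡ 21^2 = 441 ≡ 7 (mod 31)
21^4 ≡ 7^2 = 49 ≡ 18 (mod 31)
21^8 ≡ 18^2 = 324 ≡ 14 (mod 31)
21^16 ≡ 14^2 = 196 ≡ 10 (mod 31)
21^32 ≡ 10^2 = 100 ≡ 7 (mod 31)
21^64 ≡ 7^2 = 49 ≡ 18 (mod 31)
21^128 ≡ 18^2 = 324 ≡ 14 (mod 31)
21^256 ≡ 14^2 = 196 ≡ 10 (mod 31)
21^512 ≡ 10^2 = 100 ≡ 7 (mod 31)
21^634 = 21^512 * 21^64 * 21^32 * 21^16 * 21^8 * 21^2 ≡ 7 * 18 * 7 * 10 * 14 * 7 (mod 31).
Accumulate the product:
7 * 18 = 126 ≡ 2
2 * 7 = 14
14 * 10 = 140 ≡ 16
16 * 14 = 224 ≡ 7
7 * 7 = 49 ≡ 18

18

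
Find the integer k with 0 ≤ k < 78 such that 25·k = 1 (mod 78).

Apply the Euclidean algorithm and back-substitute:
78 = 3·25 + 3
25 = 8·3 + 1
3 = 3·1 + 0
gcd(25, 78) = 1, so the inverse exists.
Bézout: 1 = −8·78 + 25·25.
So 25⁻¹ ≡ 25 (mod 78).

25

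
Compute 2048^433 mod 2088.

1400

Using repeated squaring:
2048^1 ≡ 2048 (mod 2088)
2048^2 ≡ 2048^2 = 4194304 ≡ 1600 (mod 2088)
2048^4 ≡ 1600^2 = 2560000 ≡ 112 (mod 2088)
2048^8 ≡ 112^2 = 12544 ≡ 16 (mod 2088)
2048^16 ≡ 16^2 = 256 (mod 2088)
2048^32 ≡ 256^2 = 65536 ≡ 808 (mod 2088)
2048^64 ≡ 808^2 = 652864 ≡ 1408 (mod 2088)
2048^128 ≡ 1408^2 = 1982464 ≡ 952 (mod 2088)
2048^256 ≡ 952^2 = 906304 ≡ 112 (mod 2088)
2048^433 = 2048^256 · 2048^128 · 2048^32 · 2048^16 · 2048^1 ≡ 112 · 952 · 808 · 256 · 2048 (mod 2088).
Accumulate the product:
112 · 952 = 106624 ≡ 136
136 · 808 = 109888 ≡ 1312
1312 · 256 = 335872 ≡ 1792
1792 · 2048 = 3670016 ≡ 1400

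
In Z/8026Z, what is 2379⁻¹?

8026 = 3×2379 + 889
2379 = 2×889 + 601
889 = 1×601 + 288
601 = 2×288 + 25
288 = 11×25 + 13
25 = 1×13 + 12
13 = 1×12 + 1
12 = 12×1 + 0
gcd(2379, 8026) = 1, so the inverse exists.
Bézout: 1 = 190×8026 − 641×2379.
So 2379⁻¹ ≡ −641 ≡ 7385 (mod 8026).

7385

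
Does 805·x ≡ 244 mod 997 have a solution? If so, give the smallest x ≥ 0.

518

gcd(805, 997) = 1, so a unique solution mod 997 exists.
805⁻¹ ≡ 566 (mod 997).
x ≡ 566·244 ≡ 518 (mod 997).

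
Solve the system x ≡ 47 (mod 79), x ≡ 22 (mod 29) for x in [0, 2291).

79⁻¹ mod 29: 79×18 ≡ 1 (mod 29), so 79⁻¹ ≡ 18.
x = 47 + 79×((22 − 47)×18 mod 29) = 47 + 79×14 = 1153.

1153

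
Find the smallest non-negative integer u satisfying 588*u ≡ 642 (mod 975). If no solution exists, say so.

84

gcd(588, 975) = 3, and 3 | 642, so solutions exist.
Divide through by 3: 196*u = 214 (mod 325).
196⁻¹ ≡ 131 (mod 325).
u ≡ 131*214 ≡ 84 (mod 325).
The smallest non-negative solution is u = 84.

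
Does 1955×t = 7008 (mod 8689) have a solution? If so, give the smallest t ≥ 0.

6417

gcd(1955, 8689) = 1, so a unique solution mod 8689 exists.
1955⁻¹ ≡ 8649 (mod 8689).
t ≡ 8649×7008 ≡ 6417 (mod 8689).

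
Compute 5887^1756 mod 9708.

3217

By square-and-multiply:
1756 in binary is 11011011100, i.e. 1756 = 1024 + 512 + 128 + 64 + 16 + 8 + 4.
5887^1 ≡ 5887 (mod 9708)
5887^2 ≡ 5887^2 = 34656769 ≡ 8917 (mod 9708)
5887^4 ≡ 8917^2 = 79512889 ≡ 4369 (mod 9708)
5887^8 ≡ 4369^2 = 19088161 ≡ 2233 (mod 9708)
5887^16 ≡ 2233^2 = 4986289 ≡ 6085 (mod 9708)
5887^32 ≡ 6085^2 = 37027225 ≡ 913 (mod 9708)
5887^64 ≡ 913^2 = 833569 ≡ 8389 (mod 9708)
5887^128 ≡ 8389^2 = 70375321 ≡ 2029 (mod 9708)
5887^256 ≡ 2029^2 = 4116841 ≡ 649 (mod 9708)
5887^512 ≡ 649^2 = 421201 ≡ 3757 (mod 9708)
5887^1024 ≡ 3757^2 = 14115049 ≡ 9325 (mod 9708)
5887^1756 = 5887^1024 · 5887^512 · 5887^128 · 5887^64 · 5887^16 · 5887^8 · 5887^4 ≡ 9325 · 3757 · 2029 · 8389 · 6085 · 2233 · 4369 (mod 9708).
Accumulate the product:
9325 · 3757 = 35034025 ≡ 7561
7561 · 2029 = 15341269 ≡ 2629
2629 · 8389 = 22054681 ≡ 7813
7813 · 6085 = 47542105 ≡ 2029
2029 · 2233 = 4530757 ≡ 6829
6829 · 4369 = 29835901 ≡ 3217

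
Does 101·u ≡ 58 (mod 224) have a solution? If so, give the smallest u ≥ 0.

178

gcd(101, 224) = 1, so a unique solution mod 224 exists.
101⁻¹ ≡ 173 (mod 224).
u ≡ 173·58 ≡ 178 (mod 224).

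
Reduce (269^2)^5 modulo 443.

(269)^2 ≡ 152 (mod 443)
(152)^5 ≡ 250 (mod 443)

250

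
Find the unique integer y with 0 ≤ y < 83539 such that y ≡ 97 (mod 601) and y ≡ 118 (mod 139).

601⁻¹ mod 139: 601*34 ≡ 1 (mod 139), so 601⁻¹ ≡ 34.
y = 97 + 601*((118 − 97)*34 mod 139) = 97 + 601*19 = 11516.

11516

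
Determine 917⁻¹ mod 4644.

4644 = 5*917 + 59
917 = 15*59 + 32
59 = 1*32 + 27
32 = 1*27 + 5
27 = 5*5 + 2
5 = 2*2 + 1
2 = 2*1 + 0
gcd(917, 4644) = 1, so the inverse exists.
Bézout: 1 = −373*4644 + 1889*917.
So 917⁻¹ ≡ 1889 (mod 4644).

1889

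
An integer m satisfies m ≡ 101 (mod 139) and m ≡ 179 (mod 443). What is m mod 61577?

139⁻¹ mod 443: 139*51 ≡ 1 (mod 443), so 139⁻¹ ≡ 51.
m = 101 + 139*((179 − 101)*51 mod 443) = 101 + 139*434 = 60427.

60427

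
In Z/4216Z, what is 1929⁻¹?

1001

By the extended Euclidean algorithm:
4216 = 2·1929 + 358
1929 = 5·358 + 139
358 = 2·139 + 80
139 = 1·80 + 59
80 = 1·59 + 21
59 = 2·21 + 17
21 = 1·17 + 4
17 = 4·4 + 1
4 = 4·1 + 0
gcd(1929, 4216) = 1, so the inverse exists.
Bézout: 1 = −458·4216 + 1001·1929.
So 1929⁻¹ ≡ 1001 (mod 4216).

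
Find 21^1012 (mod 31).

1012 in binary is 1111110100, i.e. 1012 = 512 + 256 + 128 + 64 + 32 + 16 + 4.
21^1 ≡ 21 (mod 31)
21^2 ≡ 21^2 = 441 ≡ 7 (mod 31)
21^4 ≡ 7^2 = 49 ≡ 18 (mod 31)
21^8 ≡ 18^2 = 324 ≡ 14 (mod 31)
21^16 ≡ 14^2 = 196 ≡ 10 (mod 31)
21^32 ≡ 10^2 = 100 ≡ 7 (mod 31)
21^64 ≡ 7^2 = 49 ≡ 18 (mod 31)
21^128 ≡ 18^2 = 324 ≡ 14 (mod 31)
21^256 ≡ 14^2 = 196 ≡ 10 (mod 31)
21^512 ≡ 10^2 = 100 ≡ 7 (mod 31)
21^1012 = 21^512 × 21^256 × 21^128 × 21^64 × 21^32 × 21^16 × 21^4 ≡ 7 × 10 × 14 × 18 × 7 × 10 × 18 (mod 31).
Accumulate the product:
7 × 10 = 70 ≡ 8
8 × 14 = 112 ≡ 19
19 × 18 = 342 ≡ 1
1 × 7 = 7
7 × 10 = 70 ≡ 8
8 × 18 = 144 ≡ 20

20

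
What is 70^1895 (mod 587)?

70^1 ≡ 70 (mod 587)
70^2 ≡ 70^2 = 4900 ≡ 204 (mod 587)
70^4 ≡ 204^2 = 41616 ≡ 526 (mod 587)
70^8 ≡ 526^2 = 276676 ≡ 199 (mod 587)
70^16 ≡ 199^2 = 39601 ≡ 272 (mod 587)
70^32 ≡ 272^2 = 73984 ≡ 22 (mod 587)
70^64 ≡ 22^2 = 484 (mod 587)
70^128 ≡ 484^2 = 234256 ≡ 43 (mod 587)
70^256 ≡ 43^2 = 1849 ≡ 88 (mod 587)
70^512 ≡ 88^2 = 7744 ≡ 113 (mod 587)
70^1024 ≡ 113^2 = 12769 ≡ 442 (mod 587)
70^1895 = 70^1024 · 70^512 · 70^256 · 70^64 · 70^32 · 70^4 · 70^2 · 70^1 ≡ 442 · 113 · 88 · 484 · 22 · 526 · 204 · 70 (mod 587).
Accumulate the product:
442 · 113 = 49946 ≡ 51
51 · 88 = 4488 ≡ 379
379 · 484 = 183436 ≡ 292
292 · 22 = 6424 ≡ 554
554 · 526 = 291404 ≡ 252
252 · 204 = 51408 ≡ 339
339 · 70 = 23730 ≡ 250

250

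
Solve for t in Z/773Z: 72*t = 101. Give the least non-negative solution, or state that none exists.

gcd(72, 773) = 1, so a unique solution mod 773 exists.
72⁻¹ ≡ 204 (mod 773).
t ≡ 204*101 ≡ 506 (mod 773).

506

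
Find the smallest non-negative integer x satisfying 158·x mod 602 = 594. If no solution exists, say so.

19

gcd(158, 602) = 2, and 2 | 594, so solutions exist.
Divide through by 2: 79·x = 297 (mod 301).
79⁻¹ ≡ 221 (mod 301).
x ≡ 221·297 ≡ 19 (mod 301).
The smallest non-negative solution is x = 19.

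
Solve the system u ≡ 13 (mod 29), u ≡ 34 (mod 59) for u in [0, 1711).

506

29⁻¹ mod 59: 29·57 ≡ 1 (mod 59), so 29⁻¹ ≡ 57.
u = 13 + 29·((34 − 13)·57 mod 59) = 13 + 29·17 = 506.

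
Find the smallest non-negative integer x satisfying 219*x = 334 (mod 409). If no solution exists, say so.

291

gcd(219, 409) = 1, so a unique solution mod 409 exists.
219⁻¹ ≡ 127 (mod 409).
x ≡ 127*334 ≡ 291 (mod 409).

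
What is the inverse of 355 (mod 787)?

603

Run the extended Euclidean algorithm:
787 = 2*355 + 77
355 = 4*77 + 47
77 = 1*47 + 30
47 = 1*30 + 17
30 = 1*17 + 13
17 = 1*13 + 4
13 = 3*4 + 1
4 = 4*1 + 0
gcd(355, 787) = 1, so the inverse exists.
Back-substitute for 1:
1 = 1*13 − 3*4
  = −3*17 + 4*13
  = 4*30 − 7*17
  = −7*47 + 11*30
  = 11*77 − 18*47
  = −18*355 + 83*77
  = 83*787 − 184*355
So 355⁻¹ ≡ −184 ≡ 603 (mod 787).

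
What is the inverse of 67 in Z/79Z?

Apply the Euclidean algorithm and back-substitute:
79 = 1*67 + 12
67 = 5*12 + 7
12 = 1*7 + 5
7 = 1*5 + 2
5 = 2*2 + 1
2 = 2*1 + 0
gcd(67, 79) = 1, so the inverse exists.
Back-substitute for 1:
1 = 1*5 − 2*2
  = −2*7 + 3*5
  = 3*12 − 5*7
  = −5*67 + 28*12
  = 28*79 − 33*67
So 67⁻¹ ≡ −33 ≡ 46 (mod 79).

46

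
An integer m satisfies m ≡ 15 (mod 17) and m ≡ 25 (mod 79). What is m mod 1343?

17⁻¹ mod 79: 17·14 ≡ 1 (mod 79), so 17⁻¹ ≡ 14.
m = 15 + 17·((25 − 15)·14 mod 79) = 15 + 17·61 = 1052.
Check: 1052 mod 17 = 15, 1052 mod 79 = 25. ✓

1052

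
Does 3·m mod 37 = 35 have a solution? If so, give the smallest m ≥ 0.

gcd(3, 37) = 1, so a unique solution mod 37 exists.
3⁻¹ ≡ 25 (mod 37).
m ≡ 25·35 ≡ 24 (mod 37).

24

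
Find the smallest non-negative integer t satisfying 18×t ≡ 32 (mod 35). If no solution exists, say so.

gcd(18, 35) = 1, so a unique solution mod 35 exists.
18⁻¹ ≡ 2 (mod 35).
t ≡ 2×32 ≡ 29 (mod 35).

29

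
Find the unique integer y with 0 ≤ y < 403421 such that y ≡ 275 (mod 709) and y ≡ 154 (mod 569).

83228

709⁻¹ mod 569: 709*126 ≡ 1 (mod 569), so 709⁻¹ ≡ 126.
y = 275 + 709*((154 − 275)*126 mod 569) = 275 + 709*117 = 83228.
Check: 83228 mod 709 = 275, 83228 mod 569 = 154. ✓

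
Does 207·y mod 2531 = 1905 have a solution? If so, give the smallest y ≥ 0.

gcd(207, 2531) = 1, so a unique solution mod 2531 exists.
207⁻¹ ≡ 269 (mod 2531).
y ≡ 269·1905 ≡ 1183 (mod 2531).

1183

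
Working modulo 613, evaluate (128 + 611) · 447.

128 + 611 = 739 ≡ 126 (mod 613)
126 · 447 = 56322 ≡ 539 (mod 613)

539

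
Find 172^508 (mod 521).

Using repeated squaring:
172^1 ≡ 172 (mod 521)
172^2 ≡ 172^2 = 29584 ≡ 408 (mod 521)
172^4 ≡ 408^2 = 166464 ≡ 265 (mod 521)
172^8 ≡ 265^2 = 70225 ≡ 411 (mod 521)
172^16 ≡ 411^2 = 168921 ≡ 117 (mod 521)
172^32 ≡ 117^2 = 13689 ≡ 143 (mod 521)
172^64 ≡ 143^2 = 20449 ≡ 130 (mod 521)
172^128 ≡ 130^2 = 16900 ≡ 228 (mod 521)
172^256 ≡ 228^2 = 51984 ≡ 405 (mod 521)
172^508 = 172^256 · 172^128 · 172^64 · 172^32 · 172^16 · 172^8 · 172^4 ≡ 405 · 228 · 130 · 143 · 117 · 411 · 265 (mod 521).
Accumulate the product:
405 · 228 = 92340 ≡ 123
123 · 130 = 15990 ≡ 360
360 · 143 = 51480 ≡ 422
422 · 117 = 49374 ≡ 400
400 · 411 = 164400 ≡ 285
285 · 265 = 75525 ≡ 501

501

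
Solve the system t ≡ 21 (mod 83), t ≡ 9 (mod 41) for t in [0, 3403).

83⁻¹ mod 41: 83×1 ≡ 1 (mod 41), so 83⁻¹ ≡ 1.
t = 21 + 83×((9 − 21)×1 mod 41) = 21 + 83×29 = 2428.
Check: 2428 mod 83 = 21, 2428 mod 41 = 9. ✓

2428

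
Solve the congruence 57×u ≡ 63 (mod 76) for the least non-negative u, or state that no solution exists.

no solution

gcd(57, 76) = 19, and 19 does not divide 63.
So the congruence has no solution.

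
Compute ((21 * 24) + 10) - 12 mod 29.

9

21 * 24 = 504 ≡ 11 (mod 29)
11 + 10 = 21
21 - 12 = 9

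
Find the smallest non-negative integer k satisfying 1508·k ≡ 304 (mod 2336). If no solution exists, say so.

420

gcd(1508, 2336) = 4, and 4 | 304, so solutions exist.
Divide through by 4: 377·k ≡ 76 (mod 584).
377⁻¹ ≡ 505 (mod 584).
k ≡ 505·76 ≡ 420 (mod 584).
The smallest non-negative solution is k = 420.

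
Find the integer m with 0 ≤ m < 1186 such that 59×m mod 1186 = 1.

Apply the Euclidean algorithm and back-substitute:
1186 = 20·59 + 6
59 = 9·6 + 5
6 = 1·5 + 1
5 = 5·1 + 0
gcd(59, 1186) = 1, so the inverse exists.
Bézout: 1 = 10·1186 − 201·59.
So 59⁻¹ ≡ −201 ≡ 985 (mod 1186).

985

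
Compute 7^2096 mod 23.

Compute successive squares:
7^1 ≡ 7 (mod 23)
7^2 ≡ 7^2 = 49 ≡ 3 (mod 23)
7^4 ≡ 3^2 = 9 (mod 23)
7^8 ≡ 9^2 = 81 ≡ 12 (mod 23)
7^16 ≡ 12^2 = 144 ≡ 6 (mod 23)
7^32 ≡ 6^2 = 36 ≡ 13 (mod 23)
7^64 ≡ 13^2 = 169 ≡ 8 (mod 23)
7^128 ≡ 8^2 = 64 ≡ 18 (mod 23)
7^256 ≡ 18^2 = 324 ≡ 2 (mod 23)
7^512 ≡ 2^2 = 4 (mod 23)
7^1024 ≡ 4^2 = 16 (mod 23)
7^2048 ≡ 16^2 = 256 ≡ 3 (mod 23)
7^2096 = 7^2048 · 7^32 · 7^16 ≡ 3 · 13 · 6 (mod 23).
Accumulate the product:
3 · 13 = 39 ≡ 16
16 · 6 = 96 ≡ 4

4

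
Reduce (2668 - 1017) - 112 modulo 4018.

1539

2668 - 1017 = 1651
1651 - 112 = 1539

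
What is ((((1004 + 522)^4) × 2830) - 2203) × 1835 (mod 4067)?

3670

1004 + 522 = 1526
(1526)^4 ≡ 784 (mod 4067)
784 × 2830 = 2218720 ≡ 2205 (mod 4067)
2205 - 2203 = 2
2 × 1835 = 3670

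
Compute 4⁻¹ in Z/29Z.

29 = 7×4 + 1
4 = 4×1 + 0
gcd(4, 29) = 1, so the inverse exists.
Back-substitute for 1:
1 = 1×29 − 7×4
So 4⁻¹ ≡ −7 ≡ 22 (mod 29).

22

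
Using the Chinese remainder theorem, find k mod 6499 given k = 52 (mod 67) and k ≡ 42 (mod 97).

67⁻¹ mod 97: 67·42 ≡ 1 (mod 97), so 67⁻¹ ≡ 42.
k = 52 + 67·((42 − 52)·42 mod 97) = 52 + 67·65 = 4407.
Check: 4407 mod 67 = 52, 4407 mod 97 = 42. ✓

4407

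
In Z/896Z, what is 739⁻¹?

Apply the Euclidean algorithm and back-substitute:
896 = 1×739 + 157
739 = 4×157 + 111
157 = 1×111 + 46
111 = 2×46 + 19
46 = 2×19 + 8
19 = 2×8 + 3
8 = 2×3 + 2
3 = 1×2 + 1
2 = 2×1 + 0
gcd(739, 896) = 1, so the inverse exists.
Back-substitute for 1:
1 = 1×3 − 1×2
  = −1×8 + 3×3
  = 3×19 − 7×8
  = −7×46 + 17×19
  = 17×111 − 41×46
  = −41×157 + 58×111
  = 58×739 − 273×157
  = −273×896 + 331×739
So 739⁻¹ ≡ 331 (mod 896).

331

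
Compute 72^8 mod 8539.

4117

Compute successive squares:
72^1 ≡ 72 (mod 8539)
72^2 ≡ 72^2 = 5184 (mod 8539)
72^4 ≡ 5184^2 = 26873856 ≡ 1623 (mod 8539)
72^8 ≡ 1623^2 = 2634129 ≡ 4117 (mod 8539)
So 72^8 ≡ 4117 (mod 8539).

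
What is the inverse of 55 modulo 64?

Apply the Euclidean algorithm and back-substitute:
64 = 1×55 + 9
55 = 6×9 + 1
9 = 9×1 + 0
gcd(55, 64) = 1, so the inverse exists.
Back-substitute for 1:
1 = 1×55 − 6×9
  = −6×64 + 7×55
So 55⁻¹ ≡ 7 (mod 64).

7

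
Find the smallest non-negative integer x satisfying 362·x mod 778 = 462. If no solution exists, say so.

199

gcd(362, 778) = 2, and 2 | 462, so solutions exist.
Divide through by 2: 181·x ≡ 231 mod 389.
181⁻¹ ≡ 144 (mod 389).
x ≡ 144·231 ≡ 199 (mod 389).
The smallest non-negative solution is x = 199.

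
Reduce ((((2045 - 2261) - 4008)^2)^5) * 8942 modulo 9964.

9804

2045 - 2261 = -216 ≡ 9748 (mod 9964)
9748 - 4008 = 5740
(5740)^2 ≡ 6616 (mod 9964)
(6616)^5 ≡ 3120 (mod 9964)
3120 * 8942 = 27899040 ≡ 9804 (mod 9964)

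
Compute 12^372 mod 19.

1

Compute successive squares:
12^1 ≡ 12 (mod 19)
12^2 ≡ 12^2 = 144 ≡ 11 (mod 19)
12^4 ≡ 11^2 = 121 ≡ 7 (mod 19)
12^8 ≡ 7^2 = 49 ≡ 11 (mod 19)
12^16 ≡ 11^2 = 121 ≡ 7 (mod 19)
12^32 ≡ 7^2 = 49 ≡ 11 (mod 19)
12^64 ≡ 11^2 = 121 ≡ 7 (mod 19)
12^128 ≡ 7^2 = 49 ≡ 11 (mod 19)
12^256 ≡ 11^2 = 121 ≡ 7 (mod 19)
12^372 = 12^256 * 12^64 * 12^32 * 12^16 * 12^4 ≡ 7 * 7 * 11 * 7 * 7 (mod 19).
Accumulate the product:
7 * 7 = 49 ≡ 11
11 * 11 = 121 ≡ 7
7 * 7 = 49 ≡ 11
11 * 7 = 77 ≡ 1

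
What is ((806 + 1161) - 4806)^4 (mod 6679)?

5182

806 + 1161 = 1967
1967 - 4806 = -2839 ≡ 3840 (mod 6679)
(3840)^4 ≡ 5182 (mod 6679)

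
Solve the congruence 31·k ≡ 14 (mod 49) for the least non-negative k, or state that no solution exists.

gcd(31, 49) = 1, so a unique solution mod 49 exists.
31⁻¹ ≡ 19 (mod 49).
k ≡ 19·14 ≡ 21 (mod 49).

21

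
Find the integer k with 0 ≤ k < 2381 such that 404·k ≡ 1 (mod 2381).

277

2381 = 5×404 + 361
404 = 1×361 + 43
361 = 8×43 + 17
43 = 2×17 + 9
17 = 1×9 + 8
9 = 1×8 + 1
8 = 8×1 + 0
gcd(404, 2381) = 1, so the inverse exists.
Back-substitute for 1:
1 = 1×9 − 1×8
  = −1×17 + 2×9
  = 2×43 − 5×17
  = −5×361 + 42×43
  = 42×404 − 47×361
  = −47×2381 + 277×404
So 404⁻¹ ≡ 277 (mod 2381).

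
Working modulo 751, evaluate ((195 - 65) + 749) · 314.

195 - 65 = 130
130 + 749 = 879 ≡ 128 (mod 751)
128 · 314 = 40192 ≡ 389 (mod 751)

389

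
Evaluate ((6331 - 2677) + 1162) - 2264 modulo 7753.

2552

6331 - 2677 = 3654
3654 + 1162 = 4816
4816 - 2264 = 2552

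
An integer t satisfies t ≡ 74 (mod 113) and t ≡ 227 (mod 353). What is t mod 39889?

113⁻¹ mod 353: 113×25 ≡ 1 (mod 353), so 113⁻¹ ≡ 25.
t = 74 + 113×((227 − 74)×25 mod 353) = 74 + 113×295 = 33409.

33409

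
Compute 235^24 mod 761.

719

Compute successive squares:
24 in binary is 11000, i.e. 24 = 16 + 8.
235^1 ≡ 235 (mod 761)
235^2 ≡ 235^2 = 55225 ≡ 433 (mod 761)
235^4 ≡ 433^2 = 187489 ≡ 283 (mod 761)
235^8 ≡ 283^2 = 80089 ≡ 184 (mod 761)
235^16 ≡ 184^2 = 33856 ≡ 372 (mod 761)
235^24 = 235^16 · 235^8 ≡ 372 · 184 (mod 761).
372 · 184 = 68448 ≡ 719 (mod 761).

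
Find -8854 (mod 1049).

587

-8854 = -9*1049 + 587, so -8854 ≡ 587 (mod 1049).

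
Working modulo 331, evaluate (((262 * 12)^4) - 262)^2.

262 * 12 = 3144 ≡ 165 (mod 331)
(165)^4 ≡ 269 (mod 331)
269 - 262 = 7
(7)^2 ≡ 49 (mod 331)

49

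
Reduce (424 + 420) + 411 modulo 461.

333

424 + 420 = 844 ≡ 383 (mod 461)
383 + 411 = 794 ≡ 333 (mod 461)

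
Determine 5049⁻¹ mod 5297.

4464

5297 = 1·5049 + 248
5049 = 20·248 + 89
248 = 2·89 + 70
89 = 1·70 + 19
70 = 3·19 + 13
19 = 1·13 + 6
13 = 2·6 + 1
6 = 6·1 + 0
gcd(5049, 5297) = 1, so the inverse exists.
Bézout: 1 = 794·5297 − 833·5049.
So 5049⁻¹ ≡ −833 ≡ 4464 (mod 5297).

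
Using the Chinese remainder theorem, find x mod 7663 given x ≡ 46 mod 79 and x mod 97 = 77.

79⁻¹ mod 97: 79*70 ≡ 1 (mod 97), so 79⁻¹ ≡ 70.
x = 46 + 79*((77 − 46)*70 mod 97) = 46 + 79*36 = 2890.

2890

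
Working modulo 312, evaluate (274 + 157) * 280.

248

274 + 157 = 431 ≡ 119 (mod 312)
119 * 280 = 33320 ≡ 248 (mod 312)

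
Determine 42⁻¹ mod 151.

151 = 3*42 + 25
42 = 1*25 + 17
25 = 1*17 + 8
17 = 2*8 + 1
8 = 8*1 + 0
gcd(42, 151) = 1, so the inverse exists.
Bézout: 1 = −5*151 + 18*42.
So 42⁻¹ ≡ 18 (mod 151).

18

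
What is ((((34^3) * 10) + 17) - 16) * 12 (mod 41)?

(34)^3 ≡ 26 (mod 41)
26 * 10 = 260 ≡ 14 (mod 41)
14 + 17 = 31
31 - 16 = 15
15 * 12 = 180 ≡ 16 (mod 41)

16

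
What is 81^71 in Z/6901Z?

3566

By square-and-multiply:
71 in binary is 1000111, i.e. 71 = 64 + 4 + 2 + 1.
81^1 ≡ 81 (mod 6901)
81^2 ≡ 81^2 = 6561 (mod 6901)
81^4 ≡ 6561^2 = 43046721 ≡ 5184 (mod 6901)
81^8 ≡ 5184^2 = 26873856 ≡ 1362 (mod 6901)
81^16 ≡ 1362^2 = 1855044 ≡ 5576 (mod 6901)
81^32 ≡ 5576^2 = 31091776 ≡ 2771 (mod 6901)
81^64 ≡ 2771^2 = 7678441 ≡ 4529 (mod 6901)
81^71 = 81^64 · 81^4 · 81^2 · 81^1 ≡ 4529 · 5184 · 6561 · 81 (mod 6901).
Accumulate the product:
4529 · 5184 = 23478336 ≡ 1134
1134 · 6561 = 7440174 ≡ 896
896 · 81 = 72576 ≡ 3566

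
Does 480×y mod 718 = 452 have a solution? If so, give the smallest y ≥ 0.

339

gcd(480, 718) = 2, and 2 | 452, so solutions exist.
Divide through by 2: 240×y mod 359 = 226.
240⁻¹ ≡ 181 (mod 359).
y ≡ 181×226 ≡ 339 (mod 359).
The smallest non-negative solution is y = 339.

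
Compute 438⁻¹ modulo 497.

497 = 1×438 + 59
438 = 7×59 + 25
59 = 2×25 + 9
25 = 2×9 + 7
9 = 1×7 + 2
7 = 3×2 + 1
2 = 2×1 + 0
gcd(438, 497) = 1, so the inverse exists.
Back-substitute for 1:
1 = 1×7 − 3×2
  = −3×9 + 4×7
  = 4×25 − 11×9
  = −11×59 + 26×25
  = 26×438 − 193×59
  = −193×497 + 219×438
So 438⁻¹ ≡ 219 (mod 497).

219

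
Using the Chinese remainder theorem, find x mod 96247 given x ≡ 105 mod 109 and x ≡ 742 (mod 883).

109⁻¹ mod 883: 109×802 ≡ 1 (mod 883), so 109⁻¹ ≡ 802.
x = 105 + 109×((742 − 105)×802 mod 883) = 105 + 109×500 = 54605.

54605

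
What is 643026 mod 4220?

1586

643026 = 152*4220 + 1586, so 643026 ≡ 1586 (mod 4220).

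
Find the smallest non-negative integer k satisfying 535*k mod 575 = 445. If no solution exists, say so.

32

gcd(535, 575) = 5, and 5 | 445, so solutions exist.
Divide through by 5: 107*k mod 115 = 89.
107⁻¹ ≡ 43 (mod 115).
k ≡ 43*89 ≡ 32 (mod 115).
The smallest non-negative solution is k = 32.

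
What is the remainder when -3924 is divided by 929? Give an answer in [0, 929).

721

-3924 = -5*929 + 721, so -3924 ≡ 721 (mod 929).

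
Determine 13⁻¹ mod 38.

Run the extended Euclidean algorithm:
38 = 2·13 + 12
13 = 1·12 + 1
12 = 12·1 + 0
gcd(13, 38) = 1, so the inverse exists.
Back-substitute for 1:
1 = 1·13 − 1·12
  = −1·38 + 3·13
So 13⁻¹ ≡ 3 (mod 38).

3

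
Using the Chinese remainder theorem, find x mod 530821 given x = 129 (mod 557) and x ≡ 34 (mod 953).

441273

557⁻¹ mod 953: 557·734 ≡ 1 (mod 953), so 557⁻¹ ≡ 734.
x = 129 + 557·((34 − 129)·734 mod 953) = 129 + 557·792 = 441273.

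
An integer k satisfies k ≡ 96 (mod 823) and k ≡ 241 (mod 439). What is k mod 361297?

823⁻¹ mod 439: 823×431 ≡ 1 (mod 439), so 823⁻¹ ≡ 431.
k = 96 + 823×((241 − 96)×431 mod 439) = 96 + 823×157 = 129307.

129307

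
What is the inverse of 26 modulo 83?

16

83 = 3×26 + 5
26 = 5×5 + 1
5 = 5×1 + 0
gcd(26, 83) = 1, so the inverse exists.
Bézout: 1 = −5×83 + 16×26.
So 26⁻¹ ≡ 16 (mod 83).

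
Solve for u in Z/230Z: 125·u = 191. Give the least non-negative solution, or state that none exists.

gcd(125, 230) = 5, and 5 does not divide 191.
So the congruence has no solution.

no solution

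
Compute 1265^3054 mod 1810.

1185

By square-and-multiply:
3054 in binary is 101111101110, i.e. 3054 = 2048 + 512 + 256 + 128 + 64 + 32 + 8 + 4 + 2.
1265^1 ≡ 1265 (mod 1810)
1265^2 ≡ 1265^2 = 1600225 ≡ 185 (mod 1810)
1265^4 ≡ 185^2 = 34225 ≡ 1645 (mod 1810)
1265^8 ≡ 1645^2 = 2706025 ≡ 75 (mod 1810)
1265^16 ≡ 75^2 = 5625 ≡ 195 (mod 1810)
1265^32 ≡ 195^2 = 38025 ≡ 15 (mod 1810)
1265^64 ≡ 15^2 = 225 (mod 1810)
1265^128 ≡ 225^2 = 50625 ≡ 1755 (mod 1810)
1265^256 ≡ 1755^2 = 3080025 ≡ 1215 (mod 1810)
1265^512 ≡ 1215^2 = 1476225 ≡ 1075 (mod 1810)
1265^1024 ≡ 1075^2 = 1155625 ≡ 845 (mod 1810)
1265^2048 ≡ 845^2 = 714025 ≡ 885 (mod 1810)
1265^3054 = 1265^2048 * 1265^512 * 1265^256 * 1265^128 * 1265^64 * 1265^32 * 1265^8 * 1265^4 * 1265^2 ≡ 885 * 1075 * 1215 * 1755 * 225 * 15 * 75 * 1645 * 185 (mod 1810).
Accumulate the product:
885 * 1075 = 951375 ≡ 1125
1125 * 1215 = 1366875 ≡ 325
325 * 1755 = 570375 ≡ 225
225 * 225 = 50625 ≡ 1755
1755 * 15 = 26325 ≡ 985
985 * 75 = 73875 ≡ 1475
1475 * 1645 = 2426375 ≡ 975
975 * 185 = 180375 ≡ 1185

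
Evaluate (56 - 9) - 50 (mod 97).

56 - 9 = 47
47 - 50 = -3 ≡ 94 (mod 97)

94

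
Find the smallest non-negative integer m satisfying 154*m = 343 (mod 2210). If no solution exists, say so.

gcd(154, 2210) = 2, and 2 does not divide 343.
So the congruence has no solution.

no solution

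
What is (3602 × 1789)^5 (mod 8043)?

3602 × 1789 = 6443978 ≡ 1535 (mod 8043)
(1535)^5 ≡ 1775 (mod 8043)

1775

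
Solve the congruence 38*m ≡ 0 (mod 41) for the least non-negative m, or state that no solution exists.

0

gcd(38, 41) = 1, so a unique solution mod 41 exists.
38⁻¹ ≡ 27 (mod 41).
m ≡ 27*0 ≡ 0 (mod 41).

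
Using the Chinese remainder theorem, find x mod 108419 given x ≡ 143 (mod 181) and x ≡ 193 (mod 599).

181⁻¹ mod 599: 181·139 ≡ 1 (mod 599), so 181⁻¹ ≡ 139.
x = 143 + 181·((193 − 143)·139 mod 599) = 143 + 181·361 = 65484.

65484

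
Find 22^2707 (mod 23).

Compute successive squares:
2707 in binary is 101010010011, i.e. 2707 = 2048 + 512 + 128 + 16 + 2 + 1.
22^1 ≡ 22 (mod 23)
22^2 ≡ 22^2 = 484 ≡ 1 (mod 23)
22^4 ≡ 1^2 = 1 (mod 23)
22^8 ≡ 1^2 = 1 (mod 23)
22^16 ≡ 1^2 = 1 (mod 23)
22^32 ≡ 1^2 = 1 (mod 23)
22^64 ≡ 1^2 = 1 (mod 23)
22^128 ≡ 1^2 = 1 (mod 23)
22^256 ≡ 1^2 = 1 (mod 23)
22^512 ≡ 1^2 = 1 (mod 23)
22^1024 ≡ 1^2 = 1 (mod 23)
22^2048 ≡ 1^2 = 1 (mod 23)
22^2707 = 22^2048 * 22^512 * 22^128 * 22^16 * 22^2 * 22^1 ≡ 1 * 1 * 1 * 1 * 1 * 22 (mod 23).
Accumulate the product:
1 * 1 = 1
1 * 1 = 1
1 * 1 = 1
1 * 1 = 1
1 * 22 = 22

22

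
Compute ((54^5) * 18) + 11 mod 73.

14

(54)^5 ≡ 61 (mod 73)
61 * 18 = 1098 ≡ 3 (mod 73)
3 + 11 = 14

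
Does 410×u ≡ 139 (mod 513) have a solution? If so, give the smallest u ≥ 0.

422

gcd(410, 513) = 1, so a unique solution mod 513 exists.
410⁻¹ ≡ 254 (mod 513).
u ≡ 254×139 ≡ 422 (mod 513).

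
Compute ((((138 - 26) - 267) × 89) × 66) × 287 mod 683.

138 - 26 = 112
112 - 267 = -155 ≡ 528 (mod 683)
528 × 89 = 46992 ≡ 548 (mod 683)
548 × 66 = 36168 ≡ 652 (mod 683)
652 × 287 = 187124 ≡ 665 (mod 683)

665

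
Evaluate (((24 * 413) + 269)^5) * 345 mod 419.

115

24 * 413 = 9912 ≡ 275 (mod 419)
275 + 269 = 544 ≡ 125 (mod 419)
(125)^5 ≡ 140 (mod 419)
140 * 345 = 48300 ≡ 115 (mod 419)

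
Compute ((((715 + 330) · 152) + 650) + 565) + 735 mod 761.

219

715 + 330 = 1045 ≡ 284 (mod 761)
284 · 152 = 43168 ≡ 552 (mod 761)
552 + 650 = 1202 ≡ 441 (mod 761)
441 + 565 = 1006 ≡ 245 (mod 761)
245 + 735 = 980 ≡ 219 (mod 761)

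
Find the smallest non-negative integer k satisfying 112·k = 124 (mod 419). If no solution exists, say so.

gcd(112, 419) = 1, so a unique solution mod 419 exists.
112⁻¹ ≡ 318 (mod 419).
k ≡ 318·124 ≡ 46 (mod 419).

46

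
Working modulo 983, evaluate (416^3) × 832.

(416)^3 ≡ 308 (mod 983)
308 × 832 = 256256 ≡ 676 (mod 983)

676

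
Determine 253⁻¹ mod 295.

7

Run the extended Euclidean algorithm:
295 = 1*253 + 42
253 = 6*42 + 1
42 = 42*1 + 0
gcd(253, 295) = 1, so the inverse exists.
Bézout: 1 = −6*295 + 7*253.
So 253⁻¹ ≡ 7 (mod 295).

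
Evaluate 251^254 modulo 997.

254 in binary is 11111110, i.e. 254 = 128 + 64 + 32 + 16 + 8 + 4 + 2.
251^1 ≡ 251 (mod 997)
251^2 ≡ 251^2 = 63001 ≡ 190 (mod 997)
251^4 ≡ 190^2 = 36100 ≡ 208 (mod 997)
251^8 ≡ 208^2 = 43264 ≡ 393 (mod 997)
251^16 ≡ 393^2 = 154449 ≡ 911 (mod 997)
251^32 ≡ 911^2 = 829921 ≡ 417 (mod 997)
251^64 ≡ 417^2 = 173889 ≡ 411 (mod 997)
251^128 ≡ 411^2 = 168921 ≡ 428 (mod 997)
251^254 = 251^128 * 251^64 * 251^32 * 251^16 * 251^8 * 251^4 * 251^2 ≡ 428 * 411 * 417 * 911 * 393 * 208 * 190 (mod 997).
Accumulate the product:
428 * 411 = 175908 ≡ 436
436 * 417 = 181812 ≡ 358
358 * 911 = 326138 ≡ 119
119 * 393 = 46767 ≡ 905
905 * 208 = 188240 ≡ 804
804 * 190 = 152760 ≡ 219

219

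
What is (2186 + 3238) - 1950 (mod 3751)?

3474

2186 + 3238 = 5424 ≡ 1673 (mod 3751)
1673 - 1950 = -277 ≡ 3474 (mod 3751)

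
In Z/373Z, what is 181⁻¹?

305

Apply the Euclidean algorithm and back-substitute:
373 = 2*181 + 11
181 = 16*11 + 5
11 = 2*5 + 1
5 = 5*1 + 0
gcd(181, 373) = 1, so the inverse exists.
Bézout: 1 = 33*373 − 68*181.
So 181⁻¹ ≡ −68 ≡ 305 (mod 373).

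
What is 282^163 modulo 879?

93

163 in binary is 10100011, i.e. 163 = 128 + 32 + 2 + 1.
282^1 ≡ 282 (mod 879)
282^2 ≡ 282^2 = 79524 ≡ 414 (mod 879)
282^4 ≡ 414^2 = 171396 ≡ 870 (mod 879)
282^8 ≡ 870^2 = 756900 ≡ 81 (mod 879)
282^16 ≡ 81^2 = 6561 ≡ 408 (mod 879)
282^32 ≡ 408^2 = 166464 ≡ 333 (mod 879)
282^64 ≡ 333^2 = 110889 ≡ 135 (mod 879)
282^128 ≡ 135^2 = 18225 ≡ 645 (mod 879)
282^163 = 282^128 × 282^32 × 282^2 × 282^1 ≡ 645 × 333 × 414 × 282 (mod 879).
Accumulate the product:
645 × 333 = 214785 ≡ 309
309 × 414 = 127926 ≡ 471
471 × 282 = 132822 ≡ 93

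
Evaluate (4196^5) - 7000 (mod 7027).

396

(4196)^5 ≡ 369 (mod 7027)
369 - 7000 = -6631 ≡ 396 (mod 7027)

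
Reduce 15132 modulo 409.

408

15132 = 36*409 + 408, so 15132 ≡ 408 (mod 409).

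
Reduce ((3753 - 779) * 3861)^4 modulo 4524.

3753 - 779 = 2974
2974 * 3861 = 11482614 ≡ 702 (mod 4524)
(702)^4 ≡ 2340 (mod 4524)

2340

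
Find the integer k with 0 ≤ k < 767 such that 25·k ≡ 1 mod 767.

767 = 30*25 + 17
25 = 1*17 + 8
17 = 2*8 + 1
8 = 8*1 + 0
gcd(25, 767) = 1, so the inverse exists.
Bézout: 1 = 3*767 − 92*25.
So 25⁻¹ ≡ −92 ≡ 675 (mod 767).

675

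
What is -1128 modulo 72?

-1128 = -16·72 + 24, so -1128 ≡ 24 (mod 72).

24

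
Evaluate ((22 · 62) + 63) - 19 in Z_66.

22

22 · 62 = 1364 ≡ 44 (mod 66)
44 + 63 = 107 ≡ 41 (mod 66)
41 - 19 = 22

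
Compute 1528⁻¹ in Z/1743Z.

1516

Apply the Euclidean algorithm and back-substitute:
1743 = 1*1528 + 215
1528 = 7*215 + 23
215 = 9*23 + 8
23 = 2*8 + 7
8 = 1*7 + 1
7 = 7*1 + 0
gcd(1528, 1743) = 1, so the inverse exists.
Back-substitute for 1:
1 = 1*8 − 1*7
  = −1*23 + 3*8
  = 3*215 − 28*23
  = −28*1528 + 199*215
  = 199*1743 − 227*1528
So 1528⁻¹ ≡ −227 ≡ 1516 (mod 1743).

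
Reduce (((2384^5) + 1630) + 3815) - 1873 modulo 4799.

(2384)^5 ≡ 2902 (mod 4799)
2902 + 1630 = 4532
4532 + 3815 = 8347 ≡ 3548 (mod 4799)
3548 - 1873 = 1675

1675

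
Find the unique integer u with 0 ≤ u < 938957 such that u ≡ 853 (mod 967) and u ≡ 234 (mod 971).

854714

967⁻¹ mod 971: 967·728 ≡ 1 (mod 971), so 967⁻¹ ≡ 728.
u = 853 + 967·((234 − 853)·728 mod 971) = 853 + 967·883 = 854714.
Check: 854714 mod 967 = 853, 854714 mod 971 = 234. ✓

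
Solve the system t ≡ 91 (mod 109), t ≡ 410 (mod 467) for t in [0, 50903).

109⁻¹ mod 467: 109·30 ≡ 1 (mod 467), so 109⁻¹ ≡ 30.
t = 91 + 109·((410 − 91)·30 mod 467) = 91 + 109·230 = 25161.
Check: 25161 mod 109 = 91, 25161 mod 467 = 410. ✓

25161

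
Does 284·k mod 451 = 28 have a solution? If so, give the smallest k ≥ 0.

gcd(284, 451) = 1, so a unique solution mod 451 exists.
284⁻¹ ≡ 27 (mod 451).
k ≡ 27·28 ≡ 305 (mod 451).

305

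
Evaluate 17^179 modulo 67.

By square-and-multiply:
179 in binary is 10110011, i.e. 179 = 128 + 32 + 16 + 2 + 1.
17^1 ≡ 17 (mod 67)
17^2 ≡ 17^2 = 289 ≡ 21 (mod 67)
17^4 ≡ 21^2 = 441 ≡ 39 (mod 67)
17^8 ≡ 39^2 = 1521 ≡ 47 (mod 67)
17^16 ≡ 47^2 = 2209 ≡ 65 (mod 67)
17^32 ≡ 65^2 = 4225 ≡ 4 (mod 67)
17^64 ≡ 4^2 = 16 (mod 67)
17^128 ≡ 16^2 = 256 ≡ 55 (mod 67)
17^179 = 17^128 * 17^32 * 17^16 * 17^2 * 17^1 ≡ 55 * 4 * 65 * 21 * 17 (mod 67).
Accumulate the product:
55 * 4 = 220 ≡ 19
19 * 65 = 1235 ≡ 29
29 * 21 = 609 ≡ 6
6 * 17 = 102 ≡ 35

35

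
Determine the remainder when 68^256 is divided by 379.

Using repeated squaring:
68^1 ≡ 68 (mod 379)
68^2 ≡ 68^2 = 4624 ≡ 76 (mod 379)
68^4 ≡ 76^2 = 5776 ≡ 91 (mod 379)
68^8 ≡ 91^2 = 8281 ≡ 322 (mod 379)
68^16 ≡ 322^2 = 103684 ≡ 217 (mod 379)
68^32 ≡ 217^2 = 47089 ≡ 93 (mod 379)
68^64 ≡ 93^2 = 8649 ≡ 311 (mod 379)
68^128 ≡ 311^2 = 96721 ≡ 76 (mod 379)
68^256 ≡ 76^2 = 5776 ≡ 91 (mod 379)
So 68^256 ≡ 91 (mod 379).

91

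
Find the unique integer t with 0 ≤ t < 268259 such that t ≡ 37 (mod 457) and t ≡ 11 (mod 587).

457⁻¹ mod 587: 457*149 ≡ 1 (mod 587), so 457⁻¹ ≡ 149.
t = 37 + 457*((11 − 37)*149 mod 587) = 37 + 457*235 = 107432.
Check: 107432 mod 457 = 37, 107432 mod 587 = 11. ✓

107432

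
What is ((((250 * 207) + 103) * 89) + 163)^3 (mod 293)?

250 * 207 = 51750 ≡ 182 (mod 293)
182 + 103 = 285
285 * 89 = 25365 ≡ 167 (mod 293)
167 + 163 = 330 ≡ 37 (mod 293)
(37)^3 ≡ 257 (mod 293)

257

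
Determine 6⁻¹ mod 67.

Apply the Euclidean algorithm and back-substitute:
67 = 11·6 + 1
6 = 6·1 + 0
gcd(6, 67) = 1, so the inverse exists.
Back-substitute for 1:
1 = 1·67 − 11·6
So 6⁻¹ ≡ −11 ≡ 56 (mod 67).

56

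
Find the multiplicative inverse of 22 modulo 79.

Run the extended Euclidean algorithm:
79 = 3×22 + 13
22 = 1×13 + 9
13 = 1×9 + 4
9 = 2×4 + 1
4 = 4×1 + 0
gcd(22, 79) = 1, so the inverse exists.
Back-substitute for 1:
1 = 1×9 − 2×4
  = −2×13 + 3×9
  = 3×22 − 5×13
  = −5×79 + 18×22
So 22⁻¹ ≡ 18 (mod 79).

18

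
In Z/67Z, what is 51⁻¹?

46

By the extended Euclidean algorithm:
67 = 1*51 + 16
51 = 3*16 + 3
16 = 5*3 + 1
3 = 3*1 + 0
gcd(51, 67) = 1, so the inverse exists.
Bézout: 1 = 16*67 − 21*51.
So 51⁻¹ ≡ −21 ≡ 46 (mod 67).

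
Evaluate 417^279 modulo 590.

Using repeated squaring:
279 in binary is 100010111, i.e. 279 = 256 + 16 + 4 + 2 + 1.
417^1 ≡ 417 (mod 590)
417^2 ≡ 417^2 = 173889 ≡ 429 (mod 590)
417^4 ≡ 429^2 = 184041 ≡ 551 (mod 590)
417^8 ≡ 551^2 = 303601 ≡ 341 (mod 590)
417^16 ≡ 341^2 = 116281 ≡ 51 (mod 590)
417^32 ≡ 51^2 = 2601 ≡ 241 (mod 590)
417^64 ≡ 241^2 = 58081 ≡ 261 (mod 590)
417^128 ≡ 261^2 = 68121 ≡ 271 (mod 590)
417^256 ≡ 271^2 = 73441 ≡ 281 (mod 590)
417^279 = 417^256 · 417^16 · 417^4 · 417^2 · 417^1 ≡ 281 · 51 · 551 · 429 · 417 (mod 590).
Accumulate the product:
281 · 51 = 14331 ≡ 171
171 · 551 = 94221 ≡ 411
411 · 429 = 176319 ≡ 499
499 · 417 = 208083 ≡ 403

403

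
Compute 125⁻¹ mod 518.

489

Run the extended Euclidean algorithm:
518 = 4·125 + 18
125 = 6·18 + 17
18 = 1·17 + 1
17 = 17·1 + 0
gcd(125, 518) = 1, so the inverse exists.
Bézout: 1 = 7·518 − 29·125.
So 125⁻¹ ≡ −29 ≡ 489 (mod 518).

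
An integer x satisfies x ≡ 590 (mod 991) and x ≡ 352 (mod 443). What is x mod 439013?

991⁻¹ mod 443: 991·308 ≡ 1 (mod 443), so 991⁻¹ ≡ 308.
x = 590 + 991·((352 − 590)·308 mod 443) = 590 + 991·234 = 232484.

232484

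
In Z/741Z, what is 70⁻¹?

307

741 = 10*70 + 41
70 = 1*41 + 29
41 = 1*29 + 12
29 = 2*12 + 5
12 = 2*5 + 2
5 = 2*2 + 1
2 = 2*1 + 0
gcd(70, 741) = 1, so the inverse exists.
Bézout: 1 = −29*741 + 307*70.
So 70⁻¹ ≡ 307 (mod 741).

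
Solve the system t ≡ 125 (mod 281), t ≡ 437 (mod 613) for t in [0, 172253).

37217

281⁻¹ mod 613: 281·24 ≡ 1 (mod 613), so 281⁻¹ ≡ 24.
t = 125 + 281·((437 − 125)·24 mod 613) = 125 + 281·132 = 37217.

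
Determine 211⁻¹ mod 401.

382

401 = 1*211 + 190
211 = 1*190 + 21
190 = 9*21 + 1
21 = 21*1 + 0
gcd(211, 401) = 1, so the inverse exists.
Back-substitute for 1:
1 = 1*190 − 9*21
  = −9*211 + 10*190
  = 10*401 − 19*211
So 211⁻¹ ≡ −19 ≡ 382 (mod 401).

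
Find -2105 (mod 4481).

2376

-2105 = -1·4481 + 2376, so -2105 ≡ 2376 (mod 4481).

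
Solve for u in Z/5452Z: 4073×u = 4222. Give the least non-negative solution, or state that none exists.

3314

gcd(4073, 5452) = 1, so a unique solution mod 5452 exists.
4073⁻¹ ≡ 937 (mod 5452).
u ≡ 937×4222 ≡ 3314 (mod 5452).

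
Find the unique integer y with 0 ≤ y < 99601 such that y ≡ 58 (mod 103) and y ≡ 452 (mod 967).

85548

103⁻¹ mod 967: 103×169 ≡ 1 (mod 967), so 103⁻¹ ≡ 169.
y = 58 + 103×((452 − 58)×169 mod 967) = 58 + 103×830 = 85548.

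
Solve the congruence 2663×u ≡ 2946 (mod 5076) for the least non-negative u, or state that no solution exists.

186

gcd(2663, 5076) = 1, so a unique solution mod 5076 exists.
2663⁻¹ ≡ 467 (mod 5076).
u ≡ 467×2946 ≡ 186 (mod 5076).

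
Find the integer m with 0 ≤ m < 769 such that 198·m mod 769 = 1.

602

By the extended Euclidean algorithm:
769 = 3*198 + 175
198 = 1*175 + 23
175 = 7*23 + 14
23 = 1*14 + 9
14 = 1*9 + 5
9 = 1*5 + 4
5 = 1*4 + 1
4 = 4*1 + 0
gcd(198, 769) = 1, so the inverse exists.
Back-substitute for 1:
1 = 1*5 − 1*4
  = −1*9 + 2*5
  = 2*14 − 3*9
  = −3*23 + 5*14
  = 5*175 − 38*23
  = −38*198 + 43*175
  = 43*769 − 167*198
So 198⁻¹ ≡ −167 ≡ 602 (mod 769).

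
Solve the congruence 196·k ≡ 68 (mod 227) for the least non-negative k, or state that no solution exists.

gcd(196, 227) = 1, so a unique solution mod 227 exists.
196⁻¹ ≡ 205 (mod 227).
k ≡ 205·68 ≡ 93 (mod 227).

93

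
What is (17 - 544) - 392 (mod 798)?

677

17 - 544 = -527 ≡ 271 (mod 798)
271 - 392 = -121 ≡ 677 (mod 798)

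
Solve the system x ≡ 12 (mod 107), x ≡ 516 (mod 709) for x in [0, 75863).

24622

107⁻¹ mod 709: 107×656 ≡ 1 (mod 709), so 107⁻¹ ≡ 656.
x = 12 + 107×((516 − 12)×656 mod 709) = 12 + 107×230 = 24622.
Check: 24622 mod 107 = 12, 24622 mod 709 = 516. ✓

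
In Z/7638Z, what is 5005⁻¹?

6643

7638 = 1*5005 + 2633
5005 = 1*2633 + 2372
2633 = 1*2372 + 261
2372 = 9*261 + 23
261 = 11*23 + 8
23 = 2*8 + 7
8 = 1*7 + 1
7 = 7*1 + 0
gcd(5005, 7638) = 1, so the inverse exists.
Back-substitute for 1:
1 = 1*8 − 1*7
  = −1*23 + 3*8
  = 3*261 − 34*23
  = −34*2372 + 309*261
  = 309*2633 − 343*2372
  = −343*5005 + 652*2633
  = 652*7638 − 995*5005
So 5005⁻¹ ≡ −995 ≡ 6643 (mod 7638).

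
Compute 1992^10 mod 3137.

Using repeated squaring:
10 in binary is 1010, i.e. 10 = 8 + 2.
1992^1 ≡ 1992 (mod 3137)
1992^2 ≡ 1992^2 = 3968064 ≡ 2896 (mod 3137)
1992^4 ≡ 2896^2 = 8386816 ≡ 1615 (mod 3137)
1992^8 ≡ 1615^2 = 2608225 ≡ 1378 (mod 3137)
1992^10 = 1992^8 · 1992^2 ≡ 1378 · 2896 (mod 3137).
1378 · 2896 = 3990688 ≡ 424 (mod 3137).

424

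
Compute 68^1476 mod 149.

68^1 ≡ 68 (mod 149)
68^2 ≡ 68^2 = 4624 ≡ 5 (mod 149)
68^4 ≡ 5^2 = 25 (mod 149)
68^8 ≡ 25^2 = 625 ≡ 29 (mod 149)
68^16 ≡ 29^2 = 841 ≡ 96 (mod 149)
68^32 ≡ 96^2 = 9216 ≡ 127 (mod 149)
68^64 ≡ 127^2 = 16129 ≡ 37 (mod 149)
68^128 ≡ 37^2 = 1369 ≡ 28 (mod 149)
68^256 ≡ 28^2 = 784 ≡ 39 (mod 149)
68^512 ≡ 39^2 = 1521 ≡ 31 (mod 149)
68^1024 ≡ 31^2 = 961 ≡ 67 (mod 149)
68^1476 = 68^1024 · 68^256 · 68^128 · 68^64 · 68^4 ≡ 67 · 39 · 28 · 37 · 25 (mod 149).
Accumulate the product:
67 · 39 = 2613 ≡ 80
80 · 28 = 2240 ≡ 5
5 · 37 = 185 ≡ 36
36 · 25 = 900 ≡ 6

6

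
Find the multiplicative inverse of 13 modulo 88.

88 = 6·13 + 10
13 = 1·10 + 3
10 = 3·3 + 1
3 = 3·1 + 0
gcd(13, 88) = 1, so the inverse exists.
Bézout: 1 = 4·88 − 27·13.
So 13⁻¹ ≡ −27 ≡ 61 (mod 88).

61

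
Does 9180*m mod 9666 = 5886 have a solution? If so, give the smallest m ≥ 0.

147

gcd(9180, 9666) = 54, and 54 | 5886, so solutions exist.
Divide through by 54: 170*m ≡ 109 mod 179.
170⁻¹ ≡ 159 (mod 179).
m ≡ 159*109 ≡ 147 (mod 179).
The smallest non-negative solution is m = 147.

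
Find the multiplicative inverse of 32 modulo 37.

22

By the extended Euclidean algorithm:
37 = 1×32 + 5
32 = 6×5 + 2
5 = 2×2 + 1
2 = 2×1 + 0
gcd(32, 37) = 1, so the inverse exists.
Back-substitute for 1:
1 = 1×5 − 2×2
  = −2×32 + 13×5
  = 13×37 − 15×32
So 32⁻¹ ≡ −15 ≡ 22 (mod 37).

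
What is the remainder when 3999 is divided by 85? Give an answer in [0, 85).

4

3999 = 47*85 + 4, so 3999 ≡ 4 (mod 85).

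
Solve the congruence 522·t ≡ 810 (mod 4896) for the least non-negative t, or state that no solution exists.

161

gcd(522, 4896) = 18, and 18 | 810, so solutions exist.
Divide through by 18: 29·t ≡ 45 mod 272.
29⁻¹ ≡ 197 (mod 272).
t ≡ 197·45 ≡ 161 (mod 272).
The smallest non-negative solution is t = 161.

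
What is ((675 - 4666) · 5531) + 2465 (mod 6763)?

2676

675 - 4666 = -3991 ≡ 2772 (mod 6763)
2772 · 5531 = 15331932 ≡ 211 (mod 6763)
211 + 2465 = 2676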